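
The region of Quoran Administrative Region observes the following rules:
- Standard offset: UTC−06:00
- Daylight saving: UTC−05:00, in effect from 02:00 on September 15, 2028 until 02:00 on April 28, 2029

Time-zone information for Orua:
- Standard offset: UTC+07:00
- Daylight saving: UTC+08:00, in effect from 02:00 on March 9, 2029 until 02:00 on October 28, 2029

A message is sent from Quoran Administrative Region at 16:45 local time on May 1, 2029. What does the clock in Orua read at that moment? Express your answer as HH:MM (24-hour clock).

06:45

Daylight saving runs 15 September 2028 – 28 April 2029; May 1, 2029 is outside that window, so Quoran Administrative Region is on standard time at UTC−06:00.
16:45 Quoran Administrative Region + 6h = 22:45 UTC.
At the standard offset (UTC+07:00), 22:45 UTC + 7h = 05:45 Orua standard time (rolling into the next day, 2 May 2029).
The standard-time date in Orua, May 2, 2029, falls between 9 March and 28 October, so daylight saving is in effect and Orua is at UTC+08:00.
22:45 UTC + 8h = 06:45 Orua (rolling into the next day, 2 May 2029).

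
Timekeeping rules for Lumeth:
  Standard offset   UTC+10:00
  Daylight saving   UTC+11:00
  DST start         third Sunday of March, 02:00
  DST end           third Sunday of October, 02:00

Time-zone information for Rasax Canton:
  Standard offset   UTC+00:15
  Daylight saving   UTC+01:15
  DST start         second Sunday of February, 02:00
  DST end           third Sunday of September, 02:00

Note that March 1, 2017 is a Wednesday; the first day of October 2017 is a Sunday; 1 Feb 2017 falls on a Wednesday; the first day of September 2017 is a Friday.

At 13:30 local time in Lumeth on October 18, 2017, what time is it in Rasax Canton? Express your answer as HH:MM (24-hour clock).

03:45

1 March 2017 is a Wednesday, so the first Sunday is March 5 and the third is March 19.
1 October 2017 is a Sunday, so the first Sunday is October 1 and the third is October 15.
October 18, 2017 is outside the daylight-saving period (19 March – 15 October), so Lumeth is on standard time, UTC+10:00.
13:30 Lumeth − 10h = 03:30 UTC.
1 February 2017 is a Wednesday, so the first Sunday is February 5 and the second is February 12.
1 September 2017 is a Friday, so the first Sunday is September 3 and the third is September 17.
At the standard offset (UTC+00:15), 03:30 UTC + 0h15m = 03:45 Rasax Canton standard time.
The standard-time date in Rasax Canton, October 18, 2017, is outside the daylight-saving period (12 February – 17 September), so Rasax Canton is on standard time, UTC+00:15.
03:30 UTC + 0h15m = 03:45 Rasax Canton.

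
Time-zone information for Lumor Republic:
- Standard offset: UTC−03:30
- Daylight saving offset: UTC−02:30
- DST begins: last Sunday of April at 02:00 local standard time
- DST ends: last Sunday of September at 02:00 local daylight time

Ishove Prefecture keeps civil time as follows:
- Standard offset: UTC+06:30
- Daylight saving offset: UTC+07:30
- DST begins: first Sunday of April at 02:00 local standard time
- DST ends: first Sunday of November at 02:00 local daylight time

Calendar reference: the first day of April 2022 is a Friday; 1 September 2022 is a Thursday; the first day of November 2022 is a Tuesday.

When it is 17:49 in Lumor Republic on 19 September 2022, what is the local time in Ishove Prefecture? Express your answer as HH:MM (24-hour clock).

03:49

1 April 2022 is a Friday, so Sundays fall on 3, 10, 17, 24; the last is April 24.
1 September 2022 is a Thursday, so Sundays fall on 4, 11, 18, 25; the last is September 25.
19 September 2022 falls between 24 April and 25 September, so daylight saving is in effect and Lumor Republic is at UTC−02:30.
17:49 Lumor Republic + 2h30m = 20:19 UTC.
1 April 2022 is a Friday, so the first Sunday is April 3.
1 November 2022 is a Tuesday, so the first Sunday is November 6.
At the standard offset (UTC+06:30), 20:19 UTC + 6h30m = 02:49 Ishove Prefecture standard time (rolling into the next day, 20 September 2022).
Daylight saving runs 3 April – 6 November; the standard-time date in Ishove Prefecture, 20 September 2022, is inside that window, so Ishove Prefecture is at UTC+07:30.
20:19 UTC + 7h30m = 03:49 Ishove Prefecture (rolling into the next day, 20 September 2022).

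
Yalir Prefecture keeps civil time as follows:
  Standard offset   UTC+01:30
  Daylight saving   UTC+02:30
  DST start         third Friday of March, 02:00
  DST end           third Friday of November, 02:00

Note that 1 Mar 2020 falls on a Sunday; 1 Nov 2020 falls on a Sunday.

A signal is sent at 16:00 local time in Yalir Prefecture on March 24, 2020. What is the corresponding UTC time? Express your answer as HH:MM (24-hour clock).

13:30

1 March 2020 is a Sunday, so the first Friday is March 6 and the third is March 20.
1 November 2020 is a Sunday, so the first Friday is November 6 and the third is November 20.
Daylight saving runs 20 March – 20 November; March 24, 2020 is inside that window, so Yalir Prefecture is at UTC+02:30.
16:00 local − 2h30m = 13:30 UTC.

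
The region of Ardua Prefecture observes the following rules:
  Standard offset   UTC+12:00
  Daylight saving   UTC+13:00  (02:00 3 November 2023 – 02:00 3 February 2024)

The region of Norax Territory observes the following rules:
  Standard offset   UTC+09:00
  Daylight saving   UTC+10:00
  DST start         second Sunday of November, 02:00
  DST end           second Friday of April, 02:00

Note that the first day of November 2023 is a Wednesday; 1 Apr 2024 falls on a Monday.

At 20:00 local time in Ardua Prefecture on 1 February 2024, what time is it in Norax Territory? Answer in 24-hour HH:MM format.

17:00

1 February 2024 falls between 3 November 2023 and 3 February 2024, so daylight saving is in effect and Ardua Prefecture is at UTC+13:00.
20:00 Ardua Prefecture − 13h = 07:00 UTC.
1 November 2023 is a Wednesday, so the first Sunday is November 5 and the second is November 12.
1 April 2024 is a Monday, so the first Friday is April 5 and the second is April 12.
At the standard offset (UTC+09:00), 07:00 UTC + 9h = 16:00 Norax Territory standard time.
The standard-time date in Norax Territory, 1 February 2024, falls between 12 November 2023 and 12 April 2024, so daylight saving is in effect and Norax Territory is at UTC+10:00.
07:00 UTC + 10h = 17:00 Norax Territory.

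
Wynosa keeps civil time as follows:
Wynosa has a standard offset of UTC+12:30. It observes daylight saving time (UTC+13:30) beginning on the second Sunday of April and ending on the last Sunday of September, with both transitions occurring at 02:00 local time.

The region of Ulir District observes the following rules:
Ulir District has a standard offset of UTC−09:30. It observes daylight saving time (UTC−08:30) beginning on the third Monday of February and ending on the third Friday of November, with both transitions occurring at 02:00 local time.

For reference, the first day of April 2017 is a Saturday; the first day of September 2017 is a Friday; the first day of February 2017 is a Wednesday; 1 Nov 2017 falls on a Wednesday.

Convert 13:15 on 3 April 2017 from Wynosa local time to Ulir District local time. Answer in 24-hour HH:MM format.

1 April 2017 is a Saturday, so the first Sunday is April 2 and the second is April 9.
1 September 2017 is a Friday, so Sundays fall on 3, 10, 17, 24; the last is September 24.
Daylight saving runs 9 April – 24 September; 3 April 2017 is outside that window, so Wynosa is on standard time at UTC+12:30.
13:15 Wynosa − 12h30m = 00:45 UTC.
1 February 2017 is a Wednesday, so the first Monday is February 6 and the third is February 20.
1 November 2017 is a Wednesday, so the first Friday is November 3 and the third is November 17.
At the standard offset (UTC−09:30), 00:45 UTC − 9h30m = 15:15 Ulir District standard time (rolling into the previous day, 2 April 2017).
The standard-time date in Ulir District, 2 April 2017, lies within the daylight-saving period (20 February – 17 November), so Ulir District is on daylight time, UTC−08:30.
00:45 UTC − 8h30m = 16:15 Ulir District (rolling into the previous day, 2 April 2017).

16:15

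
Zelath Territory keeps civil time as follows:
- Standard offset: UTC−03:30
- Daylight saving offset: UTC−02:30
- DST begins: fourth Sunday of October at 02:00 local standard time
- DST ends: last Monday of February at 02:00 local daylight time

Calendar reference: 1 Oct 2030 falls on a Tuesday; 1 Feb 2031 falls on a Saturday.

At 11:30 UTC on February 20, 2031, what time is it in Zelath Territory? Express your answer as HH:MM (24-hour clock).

09:00

1 October 2030 is a Tuesday, so the first Sunday is October 6 and the fourth is October 27.
1 February 2031 is a Saturday, so Mondays fall on 3, 10, 17, 24; the last is February 24.
At the standard offset (UTC−03:30), 11:30 UTC − 3h30m = 08:00 Zelath Territory standard time.
Daylight saving runs 27 October 2030 – 24 February 2031; the standard-time date in Zelath Territory, February 20, 2031, is inside that window, so Zelath Territory is at UTC−02:30.
11:30 UTC − 2h30m = 09:00 local.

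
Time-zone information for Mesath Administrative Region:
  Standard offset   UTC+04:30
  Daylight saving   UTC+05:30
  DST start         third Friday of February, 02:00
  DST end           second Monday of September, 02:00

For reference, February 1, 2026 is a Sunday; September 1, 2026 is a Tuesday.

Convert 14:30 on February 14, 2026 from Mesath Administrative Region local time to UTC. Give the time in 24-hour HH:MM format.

10:00

1 February 2026 is a Sunday, so the first Friday is February 6 and the third is February 20.
1 September 2026 is a Tuesday, so the first Monday is September 7 and the second is September 14.
Daylight saving runs 20 February – 14 September; February 14, 2026 is outside that window, so Mesath Administrative Region is on standard time at UTC+04:30.
14:30 local − 4h30m = 10:00 UTC.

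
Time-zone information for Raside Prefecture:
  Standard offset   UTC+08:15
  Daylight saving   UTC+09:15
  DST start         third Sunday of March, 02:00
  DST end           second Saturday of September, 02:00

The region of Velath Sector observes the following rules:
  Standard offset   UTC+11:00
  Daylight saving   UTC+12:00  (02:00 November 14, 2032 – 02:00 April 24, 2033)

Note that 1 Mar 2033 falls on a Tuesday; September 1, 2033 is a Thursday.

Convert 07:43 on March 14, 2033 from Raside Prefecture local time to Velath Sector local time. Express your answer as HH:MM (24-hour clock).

11:28

1 March 2033 is a Tuesday, so the first Sunday is March 6 and the third is March 20.
1 September 2033 is a Thursday, so the first Saturday is September 3 and the second is September 10.
March 14, 2033 does not fall between 20 March and 10 September, so daylight saving is not in effect and Raside Prefecture is at UTC+08:15.
07:43 Raside Prefecture − 8h15m = 23:28 UTC (rolling into the previous day, 13 March 2033).
At the standard offset (UTC+11:00), 23:28 UTC + 11h = 10:28 Velath Sector standard time (rolling into the next day, 14 March 2033).
The standard-time date in Velath Sector, March 14, 2033, falls between 14 November 2032 and 24 April 2033, so daylight saving is in effect and Velath Sector is at UTC+12:00.
23:28 UTC + 12h = 11:28 Velath Sector (rolling into the next day, 14 March 2033).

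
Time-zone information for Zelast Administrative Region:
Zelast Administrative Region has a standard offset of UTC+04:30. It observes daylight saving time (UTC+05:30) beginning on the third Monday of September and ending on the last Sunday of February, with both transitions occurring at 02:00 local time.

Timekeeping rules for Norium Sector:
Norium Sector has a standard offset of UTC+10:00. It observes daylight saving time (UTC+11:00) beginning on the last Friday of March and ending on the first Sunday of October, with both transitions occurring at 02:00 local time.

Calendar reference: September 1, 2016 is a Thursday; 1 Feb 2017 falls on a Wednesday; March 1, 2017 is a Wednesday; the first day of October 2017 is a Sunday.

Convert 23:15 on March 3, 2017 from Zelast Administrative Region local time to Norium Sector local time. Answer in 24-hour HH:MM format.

1 September 2016 is a Thursday, so the first Monday is September 5 and the third is September 19.
1 February 2017 is a Wednesday, so Sundays fall on 5, 12, 19, 26; the last is February 26.
March 3, 2017 does not fall between 19 September 2016 and 26 February 2017, so daylight saving is not in effect and Zelast Administrative Region is at UTC+04:30.
23:15 Zelast Administrative Region − 4h30m = 18:45 UTC.
1 March 2017 is a Wednesday, so Fridays fall on 3, 10, 17, 24, 31; the last is March 31.
1 October 2017 is a Sunday, so the first Sunday is October 1.
At the standard offset (UTC+10:00), 18:45 UTC + 10h = 04:45 Norium Sector standard time (rolling into the next day, 4 March 2017).
The standard-time date in Norium Sector, March 4, 2017, is outside the daylight-saving period (31 March – 1 October), so Norium Sector is on standard time, UTC+10:00.
18:45 UTC + 10h = 04:45 Norium Sector (rolling into the next day, 4 March 2017).

04:45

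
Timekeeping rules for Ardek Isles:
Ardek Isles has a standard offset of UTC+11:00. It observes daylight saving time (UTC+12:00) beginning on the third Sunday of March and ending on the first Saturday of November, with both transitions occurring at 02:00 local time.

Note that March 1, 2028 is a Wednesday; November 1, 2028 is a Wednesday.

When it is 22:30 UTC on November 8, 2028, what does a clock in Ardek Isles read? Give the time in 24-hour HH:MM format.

1 March 2028 is a Wednesday, so the first Sunday is March 5 and the third is March 19.
1 November 2028 is a Wednesday, so the first Saturday is November 4.
At the standard offset (UTC+11:00), 22:30 UTC + 11h = 09:30 Ardek Isles standard time (rolling into the next day, 9 November 2028).
The standard-time date in Ardek Isles, November 9, 2028, does not fall between 19 March and 4 November, so daylight saving is not in effect and Ardek Isles is at UTC+11:00.
22:30 UTC + 11h = 09:30 local (rolling into the next day, 9 November 2028).

09:30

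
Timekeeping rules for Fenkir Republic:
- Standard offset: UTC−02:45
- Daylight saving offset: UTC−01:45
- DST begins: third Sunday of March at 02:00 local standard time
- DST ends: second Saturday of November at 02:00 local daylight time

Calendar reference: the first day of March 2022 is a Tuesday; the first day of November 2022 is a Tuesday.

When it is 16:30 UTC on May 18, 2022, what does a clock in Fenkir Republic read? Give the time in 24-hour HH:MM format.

14:45

1 March 2022 is a Tuesday, so the first Sunday is March 6 and the third is March 20.
1 November 2022 is a Tuesday, so the first Saturday is November 5 and the second is November 12.
At the standard offset (UTC−02:45), 16:30 UTC − 2h45m = 13:45 Fenkir Republic standard time.
The standard-time date in Fenkir Republic, May 18, 2022, falls between 20 March and 12 November, so daylight saving is in effect and Fenkir Republic is at UTC−01:45.
16:30 UTC − 1h45m = 14:45 local.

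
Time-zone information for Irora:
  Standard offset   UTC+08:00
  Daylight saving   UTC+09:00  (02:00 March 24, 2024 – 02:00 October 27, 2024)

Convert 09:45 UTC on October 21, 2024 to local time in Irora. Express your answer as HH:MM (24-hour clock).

At the standard offset (UTC+08:00), 09:45 UTC + 8h = 17:45 Irora standard time.
Daylight saving runs 24 March – 27 October; the standard-time date in Irora, October 21, 2024, is inside that window, so Irora is at UTC+09:00.
09:45 UTC + 9h = 18:45 local.

18:45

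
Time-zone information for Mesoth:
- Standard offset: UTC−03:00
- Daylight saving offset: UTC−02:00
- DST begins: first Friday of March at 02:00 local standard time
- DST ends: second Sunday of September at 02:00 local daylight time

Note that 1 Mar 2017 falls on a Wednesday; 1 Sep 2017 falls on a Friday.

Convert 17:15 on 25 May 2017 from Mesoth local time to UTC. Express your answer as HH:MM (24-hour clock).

19:15

1 March 2017 is a Wednesday, so the first Friday is March 3.
1 September 2017 is a Friday, so the first Sunday is September 3 and the second is September 10.
Daylight saving runs 3 March – 10 September; 25 May 2017 is inside that window, so Mesoth is at UTC−02:00.
17:15 local + 2h = 19:15 UTC.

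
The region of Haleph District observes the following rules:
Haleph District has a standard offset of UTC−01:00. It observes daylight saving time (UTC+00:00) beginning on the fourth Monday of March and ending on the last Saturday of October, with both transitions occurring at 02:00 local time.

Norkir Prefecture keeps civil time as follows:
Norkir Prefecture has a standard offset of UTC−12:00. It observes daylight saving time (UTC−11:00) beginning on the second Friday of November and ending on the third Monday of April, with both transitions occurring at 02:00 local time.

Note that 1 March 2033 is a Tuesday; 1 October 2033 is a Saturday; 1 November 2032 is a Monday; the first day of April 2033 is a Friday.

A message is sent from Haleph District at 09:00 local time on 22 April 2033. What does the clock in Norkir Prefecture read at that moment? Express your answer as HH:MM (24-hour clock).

21:00

1 March 2033 is a Tuesday, so the first Monday is March 7 and the fourth is March 28.
1 October 2033 is a Saturday, so Saturdays fall on 1, 8, 15, 22, 29; the last is October 29.
22 April 2033 lies within the daylight-saving period (28 March – 29 October), so Haleph District is on daylight time, UTC+00:00.
09:00 Haleph District − 0h = 09:00 UTC.
1 November 2032 is a Monday, so the first Friday is November 5 and the second is November 12.
1 April 2033 is a Friday, so the first Monday is April 4 and the third is April 18.
At the standard offset (UTC−12:00), 09:00 UTC − 12h = 21:00 Norkir Prefecture standard time (rolling into the previous day, 21 April 2033).
The standard-time date in Norkir Prefecture, 21 April 2033, does not fall between 12 November 2032 and 18 April 2033, so daylight saving is not in effect and Norkir Prefecture is at UTC−12:00.
09:00 UTC − 12h = 21:00 Norkir Prefecture (rolling into the previous day, 21 April 2033).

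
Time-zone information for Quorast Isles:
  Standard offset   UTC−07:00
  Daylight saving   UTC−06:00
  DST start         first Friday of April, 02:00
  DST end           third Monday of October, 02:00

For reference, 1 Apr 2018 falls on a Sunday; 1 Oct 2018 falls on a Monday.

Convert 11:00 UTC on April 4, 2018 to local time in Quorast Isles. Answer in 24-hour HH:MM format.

1 April 2018 is a Sunday, so the first Friday is April 6.
1 October 2018 is a Monday, so the first Monday is October 1 and the third is October 15.
At the standard offset (UTC−07:00), 11:00 UTC − 7h = 04:00 Quorast Isles standard time.
Daylight saving runs 6 April – 15 October; the standard-time date in Quorast Isles, April 4, 2018, is outside that window, so Quorast Isles is on standard time at UTC−07:00.
11:00 UTC − 7h = 04:00 local.

04:00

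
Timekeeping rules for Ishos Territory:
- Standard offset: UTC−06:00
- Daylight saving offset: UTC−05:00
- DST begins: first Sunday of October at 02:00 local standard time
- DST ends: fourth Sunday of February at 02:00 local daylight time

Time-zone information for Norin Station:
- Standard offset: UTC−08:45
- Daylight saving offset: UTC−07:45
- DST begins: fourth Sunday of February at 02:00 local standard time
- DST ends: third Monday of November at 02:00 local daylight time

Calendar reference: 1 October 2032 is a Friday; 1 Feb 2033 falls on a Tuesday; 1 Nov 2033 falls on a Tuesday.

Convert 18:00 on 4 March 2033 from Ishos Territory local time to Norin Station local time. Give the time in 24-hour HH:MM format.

16:15

1 October 2032 is a Friday, so the first Sunday is October 3.
1 February 2033 is a Tuesday, so the first Sunday is February 6 and the fourth is February 27.
4 March 2033 is outside the daylight-saving period (3 October 2032 – 27 February 2033), so Ishos Territory is on standard time, UTC−06:00.
18:00 Ishos Territory + 6h = 00:00 UTC (rolling into the next day, 5 March 2033).
1 February 2033 is a Tuesday, so the first Sunday is February 6 and the fourth is February 27.
1 November 2033 is a Tuesday, so the first Monday is November 7 and the third is November 21.
At the standard offset (UTC−08:45), 00:00 UTC − 8h45m = 15:15 Norin Station standard time (rolling into the previous day, 4 March 2033).
Daylight saving runs 27 February – 21 November; the standard-time date in Norin Station, 4 March 2033, is inside that window, so Norin Station is at UTC−07:45.
00:00 UTC − 7h45m = 16:15 Norin Station (rolling into the previous day, 4 March 2033).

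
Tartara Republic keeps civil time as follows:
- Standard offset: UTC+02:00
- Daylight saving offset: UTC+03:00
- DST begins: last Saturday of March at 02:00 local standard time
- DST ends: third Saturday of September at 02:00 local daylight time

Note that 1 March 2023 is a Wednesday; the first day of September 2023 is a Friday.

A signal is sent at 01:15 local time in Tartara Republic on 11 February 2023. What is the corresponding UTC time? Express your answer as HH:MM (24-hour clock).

23:15

1 March 2023 is a Wednesday, so Saturdays fall on 4, 11, 18, 25; the last is March 25.
1 September 2023 is a Friday, so the first Saturday is September 2 and the third is September 16.
Daylight saving runs 25 March – 16 September; 11 February 2023 is outside that window, so Tartara Republic is on standard time at UTC+02:00.
01:15 local − 2h = 23:15 UTC (rolling into the previous day, 10 February 2023).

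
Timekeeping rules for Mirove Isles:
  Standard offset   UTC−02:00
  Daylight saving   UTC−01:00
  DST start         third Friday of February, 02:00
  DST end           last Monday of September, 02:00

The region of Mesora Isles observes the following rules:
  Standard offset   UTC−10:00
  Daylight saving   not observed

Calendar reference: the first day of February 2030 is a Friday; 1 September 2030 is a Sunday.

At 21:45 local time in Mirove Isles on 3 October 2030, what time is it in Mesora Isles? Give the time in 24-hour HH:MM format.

1 February 2030 is a Friday, so the first Friday is February 1 and the third is February 15.
1 September 2030 is a Sunday, so Mondays fall on 2, 9, 16, 23, 30; the last is September 30.
Daylight saving runs 15 February – 30 September; 3 October 2030 is outside that window, so Mirove Isles is on standard time at UTC−02:00.
21:45 Mirove Isles + 2h = 23:45 UTC.
Mesora Isles has no daylight saving, so its offset is UTC−10:00 year-round.
23:45 UTC − 10h = 13:45 Mesora Isles.

13:45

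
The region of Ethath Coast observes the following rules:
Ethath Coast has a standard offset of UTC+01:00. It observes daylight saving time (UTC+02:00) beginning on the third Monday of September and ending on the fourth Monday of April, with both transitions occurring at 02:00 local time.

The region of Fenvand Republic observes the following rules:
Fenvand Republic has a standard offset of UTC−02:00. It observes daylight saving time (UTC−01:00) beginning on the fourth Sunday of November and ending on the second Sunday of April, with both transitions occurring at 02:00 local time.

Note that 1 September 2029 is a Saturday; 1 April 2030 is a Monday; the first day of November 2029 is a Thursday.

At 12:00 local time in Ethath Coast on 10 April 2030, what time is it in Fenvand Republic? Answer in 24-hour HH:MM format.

09:00

1 September 2029 is a Saturday, so the first Monday is September 3 and the third is September 17.
1 April 2030 is a Monday, so the first Monday is April 1 and the fourth is April 22.
10 April 2030 falls between 17 September 2029 and 22 April 2030, so daylight saving is in effect and Ethath Coast is at UTC+02:00.
12:00 Ethath Coast − 2h = 10:00 UTC.
1 November 2029 is a Thursday, so the first Sunday is November 4 and the fourth is November 25.
1 April 2030 is a Monday, so the first Sunday is April 7 and the second is April 14.
At the standard offset (UTC−02:00), 10:00 UTC − 2h = 08:00 Fenvand Republic standard time.
The standard-time date in Fenvand Republic, 10 April 2030, falls between 25 November 2029 and 14 April 2030, so daylight saving is in effect and Fenvand Republic is at UTC−01:00.
10:00 UTC − 1h = 09:00 Fenvand Republic.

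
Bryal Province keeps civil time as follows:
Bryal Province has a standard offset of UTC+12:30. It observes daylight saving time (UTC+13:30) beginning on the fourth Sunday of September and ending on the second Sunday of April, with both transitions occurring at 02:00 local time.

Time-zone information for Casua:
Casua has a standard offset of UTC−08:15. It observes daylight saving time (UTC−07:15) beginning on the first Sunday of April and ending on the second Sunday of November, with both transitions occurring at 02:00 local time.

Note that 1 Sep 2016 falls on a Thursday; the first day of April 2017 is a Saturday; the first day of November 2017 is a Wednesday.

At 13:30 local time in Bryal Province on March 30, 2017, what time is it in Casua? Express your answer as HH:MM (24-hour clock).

15:45

1 September 2016 is a Thursday, so the first Sunday is September 4 and the fourth is September 25.
1 April 2017 is a Saturday, so the first Sunday is April 2 and the second is April 9.
March 30, 2017 falls between 25 September 2016 and 9 April 2017, so daylight saving is in effect and Bryal Province is at UTC+13:30.
13:30 Bryal Province − 13h30m = 00:00 UTC.
1 April 2017 is a Saturday, so the first Sunday is April 2.
1 November 2017 is a Wednesday, so the first Sunday is November 5 and the second is November 12.
At the standard offset (UTC−08:15), 00:00 UTC − 8h15m = 15:45 Casua standard time (rolling into the previous day, 29 March 2017).
Daylight saving runs 2 April – 12 November; the standard-time date in Casua, March 29, 2017, is outside that window, so Casua is on standard time at UTC−08:15.
00:00 UTC − 8h15m = 15:45 Casua (rolling into the previous day, 29 March 2017).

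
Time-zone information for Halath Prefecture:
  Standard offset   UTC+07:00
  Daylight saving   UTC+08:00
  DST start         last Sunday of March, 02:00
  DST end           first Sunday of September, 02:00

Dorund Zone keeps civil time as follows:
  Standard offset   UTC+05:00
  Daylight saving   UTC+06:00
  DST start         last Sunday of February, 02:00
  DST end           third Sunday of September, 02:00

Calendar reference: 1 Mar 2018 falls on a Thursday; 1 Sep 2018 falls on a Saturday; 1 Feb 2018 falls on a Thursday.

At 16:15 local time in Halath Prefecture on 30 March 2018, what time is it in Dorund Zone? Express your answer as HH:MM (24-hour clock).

14:15

1 March 2018 is a Thursday, so Sundays fall on 4, 11, 18, 25; the last is March 25.
1 September 2018 is a Saturday, so the first Sunday is September 2.
30 March 2018 falls between 25 March and 2 September, so daylight saving is in effect and Halath Prefecture is at UTC+08:00.
16:15 Halath Prefecture − 8h = 08:15 UTC.
1 February 2018 is a Thursday, so Sundays fall on 4, 11, 18, 25; the last is February 25.
1 September 2018 is a Saturday, so the first Sunday is September 2 and the third is September 16.
At the standard offset (UTC+05:00), 08:15 UTC + 5h = 13:15 Dorund Zone standard time.
The standard-time date in Dorund Zone, 30 March 2018, falls between 25 February and 16 September, so daylight saving is in effect and Dorund Zone is at UTC+06:00.
08:15 UTC + 6h = 14:15 Dorund Zone.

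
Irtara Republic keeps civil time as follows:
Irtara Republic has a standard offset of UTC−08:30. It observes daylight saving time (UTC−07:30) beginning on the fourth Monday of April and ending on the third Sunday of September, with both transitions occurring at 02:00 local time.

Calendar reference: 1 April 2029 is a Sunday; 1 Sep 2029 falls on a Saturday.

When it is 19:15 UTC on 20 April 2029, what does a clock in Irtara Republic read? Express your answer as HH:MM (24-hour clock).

10:45

1 April 2029 is a Sunday, so the first Monday is April 2 and the fourth is April 23.
1 September 2029 is a Saturday, so the first Sunday is September 2 and the third is September 16.
At the standard offset (UTC−08:30), 19:15 UTC − 8h30m = 10:45 Irtara Republic standard time.
The standard-time date in Irtara Republic, 20 April 2029, does not fall between 23 April and 16 September, so daylight saving is not in effect and Irtara Republic is at UTC−08:30.
19:15 UTC − 8h30m = 10:45 local.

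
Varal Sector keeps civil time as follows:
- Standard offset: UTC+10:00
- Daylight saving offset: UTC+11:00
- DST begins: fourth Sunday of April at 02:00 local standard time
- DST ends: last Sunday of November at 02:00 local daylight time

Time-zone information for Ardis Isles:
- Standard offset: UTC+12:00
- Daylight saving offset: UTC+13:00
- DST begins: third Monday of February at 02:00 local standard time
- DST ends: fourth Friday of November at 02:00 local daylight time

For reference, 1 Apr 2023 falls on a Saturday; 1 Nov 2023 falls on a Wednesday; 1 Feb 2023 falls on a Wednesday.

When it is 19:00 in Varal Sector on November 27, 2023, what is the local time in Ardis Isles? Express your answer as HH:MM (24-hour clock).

21:00

1 April 2023 is a Saturday, so the first Sunday is April 2 and the fourth is April 23.
1 November 2023 is a Wednesday, so Sundays fall on 5, 12, 19, 26; the last is November 26.
November 27, 2023 is outside the daylight-saving period (23 April – 26 November), so Varal Sector is on standard time, UTC+10:00.
19:00 Varal Sector − 10h = 09:00 UTC.
1 February 2023 is a Wednesday, so the first Monday is February 6 and the third is February 20.
1 November 2023 is a Wednesday, so the first Friday is November 3 and the fourth is November 24.
At the standard offset (UTC+12:00), 09:00 UTC + 12h = 21:00 Ardis Isles standard time.
Daylight saving runs 20 February – 24 November; the standard-time date in Ardis Isles, November 27, 2023, is outside that window, so Ardis Isles is on standard time at UTC+12:00.
09:00 UTC + 12h = 21:00 Ardis Isles.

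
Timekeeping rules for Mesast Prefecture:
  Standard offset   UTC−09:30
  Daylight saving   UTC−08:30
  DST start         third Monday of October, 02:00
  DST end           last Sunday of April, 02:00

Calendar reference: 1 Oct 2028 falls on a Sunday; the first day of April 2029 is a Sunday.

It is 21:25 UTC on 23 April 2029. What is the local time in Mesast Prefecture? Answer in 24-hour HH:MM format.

12:55

1 October 2028 is a Sunday, so the first Monday is October 2 and the third is October 16.
1 April 2029 is a Sunday, so Sundays fall on 1, 8, 15, 22, 29; the last is April 29.
At the standard offset (UTC−09:30), 21:25 UTC − 9h30m = 11:55 Mesast Prefecture standard time.
The standard-time date in Mesast Prefecture, 23 April 2029, lies within the daylight-saving period (16 October 2028 – 29 April 2029), so Mesast Prefecture is on daylight time, UTC−08:30.
21:25 UTC − 8h30m = 12:55 local.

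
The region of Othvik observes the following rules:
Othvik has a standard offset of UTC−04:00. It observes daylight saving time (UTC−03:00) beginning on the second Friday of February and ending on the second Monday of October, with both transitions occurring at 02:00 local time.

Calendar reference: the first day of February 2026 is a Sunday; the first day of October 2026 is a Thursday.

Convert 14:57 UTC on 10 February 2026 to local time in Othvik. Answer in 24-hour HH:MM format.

10:57

1 February 2026 is a Sunday, so the first Friday is February 6 and the second is February 13.
1 October 2026 is a Thursday, so the first Monday is October 5 and the second is October 12.
At the standard offset (UTC−04:00), 14:57 UTC − 4h = 10:57 Othvik standard time.
Daylight saving runs 13 February – 12 October; the standard-time date in Othvik, 10 February 2026, is outside that window, so Othvik is on standard time at UTC−04:00.
14:57 UTC − 4h = 10:57 local.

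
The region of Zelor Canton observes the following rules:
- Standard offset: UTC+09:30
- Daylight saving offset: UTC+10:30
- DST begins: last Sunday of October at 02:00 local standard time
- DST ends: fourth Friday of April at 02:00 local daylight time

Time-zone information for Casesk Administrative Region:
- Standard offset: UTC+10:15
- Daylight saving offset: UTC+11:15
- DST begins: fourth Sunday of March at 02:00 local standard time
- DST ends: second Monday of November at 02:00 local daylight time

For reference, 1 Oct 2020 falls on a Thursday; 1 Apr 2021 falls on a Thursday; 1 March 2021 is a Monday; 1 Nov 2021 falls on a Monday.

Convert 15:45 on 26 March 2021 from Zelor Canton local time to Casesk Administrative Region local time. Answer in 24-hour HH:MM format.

15:30

1 October 2020 is a Thursday, so Sundays fall on 4, 11, 18, 25; the last is October 25.
1 April 2021 is a Thursday, so the first Friday is April 2 and the fourth is April 23.
26 March 2021 falls between 25 October 2020 and 23 April 2021, so daylight saving is in effect and Zelor Canton is at UTC+10:30.
15:45 Zelor Canton − 10h30m = 05:15 UTC.
1 March 2021 is a Monday, so the first Sunday is March 7 and the fourth is March 28.
1 November 2021 is a Monday, so the first Monday is November 1 and the second is November 8.
At the standard offset (UTC+10:15), 05:15 UTC + 10h15m = 15:30 Casesk Administrative Region standard time.
The standard-time date in Casesk Administrative Region, 26 March 2021, does not fall between 28 March and 8 November, so daylight saving is not in effect and Casesk Administrative Region is at UTC+10:15.
05:15 UTC + 10h15m = 15:30 Casesk Administrative Region.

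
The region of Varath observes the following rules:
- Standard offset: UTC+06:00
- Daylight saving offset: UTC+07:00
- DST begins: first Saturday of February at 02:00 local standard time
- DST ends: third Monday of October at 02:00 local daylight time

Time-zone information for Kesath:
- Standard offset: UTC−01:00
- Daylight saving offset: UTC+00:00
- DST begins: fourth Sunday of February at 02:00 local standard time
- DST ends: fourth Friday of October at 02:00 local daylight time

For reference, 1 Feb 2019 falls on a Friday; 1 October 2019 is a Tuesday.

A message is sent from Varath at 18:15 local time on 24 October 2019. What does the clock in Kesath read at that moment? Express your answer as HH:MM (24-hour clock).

1 February 2019 is a Friday, so the first Saturday is February 2.
1 October 2019 is a Tuesday, so the first Monday is October 7 and the third is October 21.
Daylight saving runs 2 February – 21 October; 24 October 2019 is outside that window, so Varath is on standard time at UTC+06:00.
18:15 Varath − 6h = 12:15 UTC.
1 February 2019 is a Friday, so the first Sunday is February 3 and the fourth is February 24.
1 October 2019 is a Tuesday, so the first Friday is October 4 and the fourth is October 25.
At the standard offset (UTC−01:00), 12:15 UTC − 1h = 11:15 Kesath standard time.
The standard-time date in Kesath, 24 October 2019, lies within the daylight-saving period (24 February – 25 October), so Kesath is on daylight time, UTC+00:00.
12:15 UTC + 0h = 12:15 Kesath.

12:15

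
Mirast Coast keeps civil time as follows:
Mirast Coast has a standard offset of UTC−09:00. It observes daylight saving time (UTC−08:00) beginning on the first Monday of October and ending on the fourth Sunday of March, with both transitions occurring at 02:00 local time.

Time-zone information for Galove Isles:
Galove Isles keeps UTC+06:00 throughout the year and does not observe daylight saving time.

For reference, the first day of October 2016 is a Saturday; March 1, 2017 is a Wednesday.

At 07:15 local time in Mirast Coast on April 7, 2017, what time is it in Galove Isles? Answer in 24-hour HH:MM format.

22:15

1 October 2016 is a Saturday, so the first Monday is October 3.
1 March 2017 is a Wednesday, so the first Sunday is March 5 and the fourth is March 26.
April 7, 2017 is outside the daylight-saving period (3 October 2016 – 26 March 2017), so Mirast Coast is on standard time, UTC−09:00.
07:15 Mirast Coast + 9h = 16:15 UTC.
Galove Isles has no daylight saving, so its offset is UTC+06:00 year-round.
16:15 UTC + 6h = 22:15 Galove Isles.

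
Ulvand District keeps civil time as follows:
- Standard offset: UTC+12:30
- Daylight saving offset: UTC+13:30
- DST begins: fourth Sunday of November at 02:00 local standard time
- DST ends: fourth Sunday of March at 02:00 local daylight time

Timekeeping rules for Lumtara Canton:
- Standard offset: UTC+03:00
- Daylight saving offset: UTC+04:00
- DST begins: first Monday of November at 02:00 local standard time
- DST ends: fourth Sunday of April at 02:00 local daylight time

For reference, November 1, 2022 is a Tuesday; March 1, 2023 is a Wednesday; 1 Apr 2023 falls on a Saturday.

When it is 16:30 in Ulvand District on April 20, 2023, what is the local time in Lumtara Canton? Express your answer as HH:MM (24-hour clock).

1 November 2022 is a Tuesday, so the first Sunday is November 6 and the fourth is November 27.
1 March 2023 is a Wednesday, so the first Sunday is March 5 and the fourth is March 26.
Daylight saving runs 27 November 2022 – 26 March 2023; April 20, 2023 is outside that window, so Ulvand District is on standard time at UTC+12:30.
16:30 Ulvand District − 12h30m = 04:00 UTC.
1 November 2022 is a Tuesday, so the first Monday is November 7.
1 April 2023 is a Saturday, so the first Sunday is April 2 and the fourth is April 23.
At the standard offset (UTC+03:00), 04:00 UTC + 3h = 07:00 Lumtara Canton standard time.
The standard-time date in Lumtara Canton, April 20, 2023, falls between 7 November 2022 and 23 April 2023, so daylight saving is in effect and Lumtara Canton is at UTC+04:00.
04:00 UTC + 4h = 08:00 Lumtara Canton.

08:00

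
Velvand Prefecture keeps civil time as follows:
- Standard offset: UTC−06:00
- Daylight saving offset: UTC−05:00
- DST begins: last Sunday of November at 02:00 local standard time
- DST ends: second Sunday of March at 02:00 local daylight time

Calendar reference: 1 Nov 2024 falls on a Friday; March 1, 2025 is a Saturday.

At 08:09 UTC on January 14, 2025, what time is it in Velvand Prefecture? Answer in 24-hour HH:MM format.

03:09

1 November 2024 is a Friday, so Sundays fall on 3, 10, 17, 24; the last is November 24.
1 March 2025 is a Saturday, so the first Sunday is March 2 and the second is March 9.
At the standard offset (UTC−06:00), 08:09 UTC − 6h = 02:09 Velvand Prefecture standard time.
The standard-time date in Velvand Prefecture, January 14, 2025, falls between 24 November 2024 and 9 March 2025, so daylight saving is in effect and Velvand Prefecture is at UTC−05:00.
08:09 UTC − 5h = 03:09 local.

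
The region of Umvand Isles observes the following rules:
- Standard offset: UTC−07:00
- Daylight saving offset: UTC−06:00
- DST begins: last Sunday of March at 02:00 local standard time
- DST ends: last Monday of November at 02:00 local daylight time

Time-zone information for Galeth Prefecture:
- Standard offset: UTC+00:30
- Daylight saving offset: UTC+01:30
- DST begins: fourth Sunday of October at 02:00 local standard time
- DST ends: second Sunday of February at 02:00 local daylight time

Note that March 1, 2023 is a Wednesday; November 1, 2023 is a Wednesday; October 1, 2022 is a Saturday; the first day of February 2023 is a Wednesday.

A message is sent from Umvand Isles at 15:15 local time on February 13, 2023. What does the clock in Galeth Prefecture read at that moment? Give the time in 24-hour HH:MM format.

1 March 2023 is a Wednesday, so Sundays fall on 5, 12, 19, 26; the last is March 26.
1 November 2023 is a Wednesday, so Mondays fall on 6, 13, 20, 27; the last is November 27.
Daylight saving runs 26 March – 27 November; February 13, 2023 is outside that window, so Umvand Isles is on standard time at UTC−07:00.
15:15 Umvand Isles + 7h = 22:15 UTC.
1 October 2022 is a Saturday, so the first Sunday is October 2 and the fourth is October 23.
1 February 2023 is a Wednesday, so the first Sunday is February 5 and the second is February 12.
At the standard offset (UTC+00:30), 22:15 UTC + 0h30m = 22:45 Galeth Prefecture standard time.
Daylight saving runs 23 October 2022 – 12 February 2023; the standard-time date in Galeth Prefecture, February 13, 2023, is outside that window, so Galeth Prefecture is on standard time at UTC+00:30.
22:15 UTC + 0h30m = 22:45 Galeth Prefecture.

22:45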